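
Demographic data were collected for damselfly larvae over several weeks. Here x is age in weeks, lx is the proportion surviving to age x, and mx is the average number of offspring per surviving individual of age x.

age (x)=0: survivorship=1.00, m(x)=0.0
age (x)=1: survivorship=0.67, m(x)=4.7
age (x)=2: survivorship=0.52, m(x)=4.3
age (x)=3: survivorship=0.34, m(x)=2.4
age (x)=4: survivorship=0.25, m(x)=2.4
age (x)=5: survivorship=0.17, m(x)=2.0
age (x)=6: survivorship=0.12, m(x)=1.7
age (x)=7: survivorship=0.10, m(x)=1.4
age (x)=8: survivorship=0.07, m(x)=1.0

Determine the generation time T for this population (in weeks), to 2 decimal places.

2.24

lx·mx: 0, 3.149, 2.236, 0.816, 0.6, 0.34, 0.204, 0.14, 0.07 → R0 = 7.555
x·lx·mx: 0, 3.149, 4.472, 2.448, 2.4, 1.7, 1.224, 0.98, 0.56 → Σ = 16.933
T = 16.933 / 7.555 = 2.241297… → 2.24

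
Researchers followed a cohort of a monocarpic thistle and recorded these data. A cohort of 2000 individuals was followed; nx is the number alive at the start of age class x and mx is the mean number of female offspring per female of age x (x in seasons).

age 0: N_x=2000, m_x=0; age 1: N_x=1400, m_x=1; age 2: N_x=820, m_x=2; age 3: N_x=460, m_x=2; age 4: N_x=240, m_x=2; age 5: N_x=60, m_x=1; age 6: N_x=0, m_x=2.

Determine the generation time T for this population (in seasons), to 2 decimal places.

lx = nx/n0 = nx/2000: 1, 0.7, 0.41, 0.23, 0.12, 0.03, 0
lx·mx: 0, 0.7, 0.82, 0.46, 0.24, 0.03, 0 → R0 = 2.25
x·lx·mx: 0, 0.7, 1.64, 1.38, 0.96, 0.15, 0 → Σ = 4.83
T = 4.83 / 2.25 = 2.146667… → 2.15

2.15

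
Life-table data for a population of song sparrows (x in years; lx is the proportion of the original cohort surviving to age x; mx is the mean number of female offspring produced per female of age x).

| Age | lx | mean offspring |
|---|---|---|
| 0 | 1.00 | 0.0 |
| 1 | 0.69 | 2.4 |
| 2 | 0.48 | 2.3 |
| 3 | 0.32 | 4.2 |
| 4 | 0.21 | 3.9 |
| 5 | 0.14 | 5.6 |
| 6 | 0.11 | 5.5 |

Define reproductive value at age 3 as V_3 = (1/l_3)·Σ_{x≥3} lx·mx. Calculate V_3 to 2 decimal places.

11.10

lx·mx for x ≥ 3: 1.344, 0.819, 0.784, 0.605 → sum = 3.552
V_3 = 3.552 / l_3 = 3.552 / 0.32 = 11.1 → 11.10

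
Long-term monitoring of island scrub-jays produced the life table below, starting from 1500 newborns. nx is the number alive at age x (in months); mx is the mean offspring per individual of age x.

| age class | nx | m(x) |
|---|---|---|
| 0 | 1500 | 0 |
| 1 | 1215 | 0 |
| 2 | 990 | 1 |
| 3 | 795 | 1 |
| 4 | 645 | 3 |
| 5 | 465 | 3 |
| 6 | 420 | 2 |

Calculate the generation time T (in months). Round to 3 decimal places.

lx = nx/n0 = nx/1500: 1, 0.81, 0.66, 0.53, 0.43, 0.31, 0.28
lx·mx: 0, 0, 0.66, 0.53, 1.29, 0.93, 0.56 → R0 = 3.97
x·lx·mx: 0, 0, 1.32, 1.59, 5.16, 4.65, 3.36 → Σ = 16.08
T = 16.08 / 3.97 = 4.050378… → 4.050

4.050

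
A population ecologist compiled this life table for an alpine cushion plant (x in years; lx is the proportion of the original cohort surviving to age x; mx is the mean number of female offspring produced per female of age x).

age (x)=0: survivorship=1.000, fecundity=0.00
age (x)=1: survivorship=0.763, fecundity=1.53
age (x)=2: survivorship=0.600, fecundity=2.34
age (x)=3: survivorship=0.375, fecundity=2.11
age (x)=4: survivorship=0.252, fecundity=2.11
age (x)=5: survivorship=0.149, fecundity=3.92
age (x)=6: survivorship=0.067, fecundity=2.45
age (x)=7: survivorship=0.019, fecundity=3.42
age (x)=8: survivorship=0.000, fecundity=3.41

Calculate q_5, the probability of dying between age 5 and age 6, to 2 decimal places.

0.55

q_5 = (l_5 − l_6) / l_5 = (0.149 − 0.067) / 0.149
     = 0.082 / 0.149 = 0.550336… → 0.55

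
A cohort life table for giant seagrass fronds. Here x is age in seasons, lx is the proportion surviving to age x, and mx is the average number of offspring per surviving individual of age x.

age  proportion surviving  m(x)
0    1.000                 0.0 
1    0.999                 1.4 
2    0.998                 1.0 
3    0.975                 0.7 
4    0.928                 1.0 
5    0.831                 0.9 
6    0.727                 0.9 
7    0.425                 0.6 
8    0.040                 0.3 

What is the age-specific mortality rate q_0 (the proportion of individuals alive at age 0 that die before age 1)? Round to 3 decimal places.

0.001

q_0 = (l_0 − l_1) / l_0 = (1 − 0.999) / 1
     = 0.001 / 1 = 0.001 → 0.001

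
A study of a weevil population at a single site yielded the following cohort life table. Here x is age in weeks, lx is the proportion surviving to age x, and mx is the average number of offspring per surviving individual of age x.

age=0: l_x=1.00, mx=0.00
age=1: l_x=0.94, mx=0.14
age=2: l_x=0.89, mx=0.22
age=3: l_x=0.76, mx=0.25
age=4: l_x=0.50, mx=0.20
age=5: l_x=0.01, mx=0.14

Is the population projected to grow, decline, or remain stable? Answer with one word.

declining

R0 = Σ lx·mx = 0 + 0.1316 + 0.1958 + 0.19 + 0.1 + 0.0014 = 0.6188
R0 < 1, so the population is declining.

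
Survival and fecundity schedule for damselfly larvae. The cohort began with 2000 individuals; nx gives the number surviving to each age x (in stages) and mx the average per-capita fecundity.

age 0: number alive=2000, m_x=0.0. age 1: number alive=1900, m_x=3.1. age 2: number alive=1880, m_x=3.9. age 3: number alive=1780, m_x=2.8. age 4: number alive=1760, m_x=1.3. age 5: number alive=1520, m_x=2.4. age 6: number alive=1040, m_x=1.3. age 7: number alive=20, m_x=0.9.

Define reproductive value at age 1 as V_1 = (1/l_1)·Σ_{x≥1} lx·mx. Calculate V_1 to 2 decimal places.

lx = nx/n0 = nx/2000: 1, 0.95, 0.94, 0.89, 0.88, 0.76, 0.52, 0.01
lx·mx for x ≥ 1: 2.945, 3.666, 2.492, 1.144, 1.824, 0.676, 0.009 → sum = 12.756
V_1 = 12.756 / l_1 = 12.756 / 0.95 = 13.427368… → 13.43

13.43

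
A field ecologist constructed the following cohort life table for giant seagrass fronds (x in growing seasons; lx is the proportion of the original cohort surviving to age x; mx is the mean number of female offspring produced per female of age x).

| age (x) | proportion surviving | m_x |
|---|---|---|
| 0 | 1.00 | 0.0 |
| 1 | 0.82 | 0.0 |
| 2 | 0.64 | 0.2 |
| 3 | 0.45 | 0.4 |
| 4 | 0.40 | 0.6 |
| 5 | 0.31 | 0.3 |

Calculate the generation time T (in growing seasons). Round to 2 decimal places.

3.46

lx·mx: 0, 0, 0.128, 0.18, 0.24, 0.093 → R0 = 0.641
x·lx·mx: 0, 0, 0.256, 0.54, 0.96, 0.465 → Σ = 2.221
T = 2.221 / 0.641 = 3.464899… → 3.46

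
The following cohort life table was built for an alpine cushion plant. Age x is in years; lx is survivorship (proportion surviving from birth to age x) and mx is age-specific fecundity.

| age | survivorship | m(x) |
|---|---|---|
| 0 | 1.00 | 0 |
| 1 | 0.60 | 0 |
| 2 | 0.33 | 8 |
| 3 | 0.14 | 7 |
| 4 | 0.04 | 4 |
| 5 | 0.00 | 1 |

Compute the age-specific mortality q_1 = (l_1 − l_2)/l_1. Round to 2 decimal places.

q_1 = (l_1 − l_2) / l_1 = (0.6 − 0.33) / 0.6
     = 0.27 / 0.6 = 0.45 → 0.45

0.45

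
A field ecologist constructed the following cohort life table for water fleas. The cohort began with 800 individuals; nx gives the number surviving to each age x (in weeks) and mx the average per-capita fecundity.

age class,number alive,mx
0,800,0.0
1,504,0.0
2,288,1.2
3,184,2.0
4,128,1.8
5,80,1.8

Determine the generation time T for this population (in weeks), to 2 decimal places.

3.16

lx = nx/n0 = nx/800: 1, 0.63, 0.36, 0.23, 0.16, 0.1
lx·mx: 0, 0, 0.432, 0.46, 0.288, 0.18 → R0 = 1.36
x·lx·mx: 0, 0, 0.864, 1.38, 1.152, 0.9 → Σ = 4.296
T = 4.296 / 1.36 = 3.158824… → 3.16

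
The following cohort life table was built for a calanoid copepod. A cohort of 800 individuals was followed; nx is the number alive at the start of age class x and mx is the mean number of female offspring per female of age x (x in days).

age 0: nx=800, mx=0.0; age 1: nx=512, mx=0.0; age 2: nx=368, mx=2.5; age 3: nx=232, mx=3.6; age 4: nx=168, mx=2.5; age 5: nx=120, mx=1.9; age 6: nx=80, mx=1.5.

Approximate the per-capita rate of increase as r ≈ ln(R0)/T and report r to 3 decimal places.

lx = nx/n0 = nx/800: 1, 0.64, 0.46, 0.29, 0.21, 0.15, 0.1
R0 = Σ lx·mx = 0 + 0 + 1.15 + 1.044 + 0.525 + 0.285 + 0.15 = 3.154
Σ x·lx·mx = 9.857; T = 9.857/3.154 = 3.12524…
r ≈ ln(R0)/T = ln(3.154)/3.12524… = 0.36755… → 0.368

0.368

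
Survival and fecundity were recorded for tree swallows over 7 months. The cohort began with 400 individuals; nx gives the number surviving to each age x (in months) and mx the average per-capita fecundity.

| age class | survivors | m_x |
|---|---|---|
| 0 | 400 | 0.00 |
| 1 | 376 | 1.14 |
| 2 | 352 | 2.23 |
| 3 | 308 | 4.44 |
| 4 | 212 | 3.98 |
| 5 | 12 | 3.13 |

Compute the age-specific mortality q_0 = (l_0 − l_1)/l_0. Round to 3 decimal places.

lx = nx/n0 = nx/400: 1, 0.94, 0.88, 0.77, 0.53, 0.03
q_0 = (l_0 − l_1) / l_0 = (1 − 0.94) / 1
     = 0.06 / 1 = 0.06 → 0.060

0.060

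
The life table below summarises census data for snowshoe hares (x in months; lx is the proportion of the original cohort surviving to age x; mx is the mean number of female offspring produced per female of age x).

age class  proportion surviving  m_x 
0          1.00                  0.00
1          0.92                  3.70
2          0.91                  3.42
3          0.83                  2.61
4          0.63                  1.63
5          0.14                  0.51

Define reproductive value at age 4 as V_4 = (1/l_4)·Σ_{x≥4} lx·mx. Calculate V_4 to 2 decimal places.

1.74

lx·mx for x ≥ 4: 1.0269, 0.0714 → sum = 1.0983
V_4 = 1.0983 / l_4 = 1.0983 / 0.63 = 1.743333… → 1.74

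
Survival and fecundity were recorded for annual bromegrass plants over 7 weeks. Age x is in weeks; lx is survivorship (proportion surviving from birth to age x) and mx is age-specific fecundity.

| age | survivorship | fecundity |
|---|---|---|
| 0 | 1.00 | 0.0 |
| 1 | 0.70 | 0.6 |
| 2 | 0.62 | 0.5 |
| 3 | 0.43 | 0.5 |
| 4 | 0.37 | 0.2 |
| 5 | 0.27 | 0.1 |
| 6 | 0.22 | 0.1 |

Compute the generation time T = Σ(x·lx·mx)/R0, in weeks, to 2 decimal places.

lx·mx: 0, 0.42, 0.31, 0.215, 0.074, 0.027, 0.022 → R0 = 1.068
x·lx·mx: 0, 0.42, 0.62, 0.645, 0.296, 0.135, 0.132 → Σ = 2.248
T = 2.248 / 1.068 = 2.104869… → 2.10

2.10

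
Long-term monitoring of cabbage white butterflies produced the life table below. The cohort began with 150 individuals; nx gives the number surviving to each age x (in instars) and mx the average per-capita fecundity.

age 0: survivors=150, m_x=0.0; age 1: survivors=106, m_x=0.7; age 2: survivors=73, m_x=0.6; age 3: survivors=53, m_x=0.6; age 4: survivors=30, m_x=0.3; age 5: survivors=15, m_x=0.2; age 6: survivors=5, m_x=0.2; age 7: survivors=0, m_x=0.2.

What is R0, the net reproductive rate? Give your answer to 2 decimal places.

1.09

lx = nx/n0 = nx/150: 1, 0.70667…, 0.48667…, 0.35333…, 0.2, 0.1, 0.03333…, 0
lx·mx by age: 0, 0.494667…, 0.292…, 0.212…, 0.06, 0.02, 0.006667…, 0
R0 = Σ lx·mx = 1.085333… → 1.09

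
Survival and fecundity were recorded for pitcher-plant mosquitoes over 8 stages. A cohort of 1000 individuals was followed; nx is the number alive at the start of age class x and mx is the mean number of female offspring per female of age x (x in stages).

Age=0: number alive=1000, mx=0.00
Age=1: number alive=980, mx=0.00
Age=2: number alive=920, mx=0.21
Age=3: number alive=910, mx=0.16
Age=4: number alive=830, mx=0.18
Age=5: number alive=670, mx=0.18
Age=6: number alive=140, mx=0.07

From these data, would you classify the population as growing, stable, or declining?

lx = nx/n0 = nx/1000: 1, 0.98, 0.92, 0.91, 0.83, 0.67, 0.14
R0 = Σ lx·mx = 0 + 0 + 0.1932 + 0.1456 + 0.1494 + 0.1206 + 0.0098 = 0.6186
R0 < 1, so the population is declining.

declining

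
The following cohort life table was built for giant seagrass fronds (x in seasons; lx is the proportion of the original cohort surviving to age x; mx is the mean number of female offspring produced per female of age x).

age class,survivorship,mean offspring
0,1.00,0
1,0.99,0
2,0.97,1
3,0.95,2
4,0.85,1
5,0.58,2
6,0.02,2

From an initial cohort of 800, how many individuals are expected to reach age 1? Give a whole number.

Expected survivors = N0 · l_1 = 800 × 0.99 = 792 → 792

792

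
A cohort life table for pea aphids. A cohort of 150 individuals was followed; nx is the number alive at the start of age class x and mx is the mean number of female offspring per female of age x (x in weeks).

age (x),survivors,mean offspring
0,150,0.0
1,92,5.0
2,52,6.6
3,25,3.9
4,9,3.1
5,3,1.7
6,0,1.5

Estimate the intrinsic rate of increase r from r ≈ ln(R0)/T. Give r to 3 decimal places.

lx = nx/n0 = nx/150: 1, 0.61333…, 0.34667…, 0.16667…, 0.06, 0.02, 0
R0 = Σ lx·mx = 0 + 3.06667… + 2.288… + 0.65… + 0.186 + 0.034 + 0 = 6.224667…
Σ x·lx·mx = 10.506667…; T = 10.506667…/6.224667… = 1.68791…
r ≈ ln(R0)/T = ln(6.224667…)/1.68791… = 1.08331… → 1.083

1.083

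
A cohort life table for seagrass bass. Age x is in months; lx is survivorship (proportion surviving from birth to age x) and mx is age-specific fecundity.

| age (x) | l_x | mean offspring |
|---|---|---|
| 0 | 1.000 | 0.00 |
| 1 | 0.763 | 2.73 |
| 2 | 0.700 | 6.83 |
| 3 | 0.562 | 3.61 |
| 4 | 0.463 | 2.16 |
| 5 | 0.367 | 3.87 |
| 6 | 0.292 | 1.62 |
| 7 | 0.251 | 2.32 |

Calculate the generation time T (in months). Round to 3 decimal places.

2.890

lx·mx: 0, 2.08299, 4.781, 2.02882, 1.00008, 1.42029, 0.47304, 0.58232 → R0 = 12.36854
x·lx·mx: 0, 2.08299, 9.562, 6.08646, 4.00032, 7.10145, 2.83824, 4.07624 → Σ = 35.7477
T = 35.7477 / 12.36854 = 2.890212… → 2.890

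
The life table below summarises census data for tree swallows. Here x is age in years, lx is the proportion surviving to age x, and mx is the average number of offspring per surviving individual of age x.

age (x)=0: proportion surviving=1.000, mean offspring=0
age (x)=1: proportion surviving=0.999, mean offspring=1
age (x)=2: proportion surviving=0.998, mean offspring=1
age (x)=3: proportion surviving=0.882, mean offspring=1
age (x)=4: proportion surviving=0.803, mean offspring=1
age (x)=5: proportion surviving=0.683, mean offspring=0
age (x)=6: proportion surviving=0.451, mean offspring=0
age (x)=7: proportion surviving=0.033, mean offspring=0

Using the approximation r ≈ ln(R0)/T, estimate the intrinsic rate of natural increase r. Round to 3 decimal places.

R0 = Σ lx·mx = 0 + 0.999 + 0.998 + 0.882 + 0.803 + 0 + 0 + 0 = 3.682
Σ x·lx·mx = 8.853; T = 8.853/3.682 = 2.4044…
r ≈ ln(R0)/T = ln(3.682)/2.4044… = 0.54211… → 0.542

0.542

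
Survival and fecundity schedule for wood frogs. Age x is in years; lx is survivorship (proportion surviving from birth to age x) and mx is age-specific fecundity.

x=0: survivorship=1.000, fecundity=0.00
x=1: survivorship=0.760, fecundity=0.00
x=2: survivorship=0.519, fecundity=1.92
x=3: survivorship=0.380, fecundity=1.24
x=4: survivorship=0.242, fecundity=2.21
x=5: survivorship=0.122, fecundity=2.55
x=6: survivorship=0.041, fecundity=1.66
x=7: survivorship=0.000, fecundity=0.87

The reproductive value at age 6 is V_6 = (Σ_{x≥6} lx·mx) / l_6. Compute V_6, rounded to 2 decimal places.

lx·mx for x ≥ 6: 0.06806, 0 → sum = 0.06806
V_6 = 0.06806 / l_6 = 0.06806 / 0.041 = 1.66 → 1.66

1.66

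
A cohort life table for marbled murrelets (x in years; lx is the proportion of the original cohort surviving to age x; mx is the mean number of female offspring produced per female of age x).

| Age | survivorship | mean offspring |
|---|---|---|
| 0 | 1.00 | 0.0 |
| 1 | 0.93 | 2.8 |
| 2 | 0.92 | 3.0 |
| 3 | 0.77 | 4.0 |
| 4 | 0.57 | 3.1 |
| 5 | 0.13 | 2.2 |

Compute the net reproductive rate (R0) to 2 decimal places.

lx·mx by age: 0, 2.604, 2.76, 3.08, 1.767, 0.286
R0 = Σ lx·mx = 10.497 → 10.50

10.50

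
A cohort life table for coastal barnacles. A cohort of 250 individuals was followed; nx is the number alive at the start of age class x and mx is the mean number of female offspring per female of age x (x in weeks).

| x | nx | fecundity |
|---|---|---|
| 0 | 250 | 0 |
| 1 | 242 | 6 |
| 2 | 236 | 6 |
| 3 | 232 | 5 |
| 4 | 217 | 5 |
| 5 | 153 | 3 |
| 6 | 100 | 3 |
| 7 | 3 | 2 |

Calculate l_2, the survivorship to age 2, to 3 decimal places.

l_2 = n_2/n_0 = 236/250 = 0.944 → 0.944

0.944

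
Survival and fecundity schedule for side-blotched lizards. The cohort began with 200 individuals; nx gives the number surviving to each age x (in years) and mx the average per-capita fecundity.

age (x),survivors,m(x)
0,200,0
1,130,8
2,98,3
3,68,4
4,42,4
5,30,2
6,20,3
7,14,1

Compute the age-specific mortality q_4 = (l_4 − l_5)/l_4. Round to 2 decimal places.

0.29

lx = nx/n0 = nx/200: 1, 0.65, 0.49, 0.34, 0.21, 0.15, 0.1, 0.07
q_4 = (l_4 − l_5) / l_4 = (0.21 − 0.15) / 0.21
     = 0.06 / 0.21 = 0.285714… → 0.29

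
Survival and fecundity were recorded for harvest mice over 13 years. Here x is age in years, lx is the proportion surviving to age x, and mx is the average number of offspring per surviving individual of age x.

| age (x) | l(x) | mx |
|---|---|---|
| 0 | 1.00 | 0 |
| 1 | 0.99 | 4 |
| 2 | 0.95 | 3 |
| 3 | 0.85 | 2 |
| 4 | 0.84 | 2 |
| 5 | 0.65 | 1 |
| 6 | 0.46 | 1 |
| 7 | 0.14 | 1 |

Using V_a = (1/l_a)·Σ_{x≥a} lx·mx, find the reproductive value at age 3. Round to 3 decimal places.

lx·mx for x ≥ 3: 1.7, 1.68, 0.65, 0.46, 0.14 → sum = 4.63
V_3 = 4.63 / l_3 = 4.63 / 0.85 = 5.447059… → 5.447

5.447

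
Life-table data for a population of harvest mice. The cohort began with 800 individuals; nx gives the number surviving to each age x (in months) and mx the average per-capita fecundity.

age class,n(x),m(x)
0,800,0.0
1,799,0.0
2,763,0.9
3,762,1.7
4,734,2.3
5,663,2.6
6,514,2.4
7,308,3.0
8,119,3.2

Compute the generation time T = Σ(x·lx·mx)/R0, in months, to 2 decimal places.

4.73

lx = nx/n0 = nx/800: 1, 0.99875, 0.95375, 0.9525, 0.9175, 0.82875, 0.6425, 0.385, 0.14875
lx·mx: 0, 0, 0.858375, 1.61925, 2.11025, 2.15475, 1.542, 1.155, 0.476 → R0 = 9.915625
x·lx·mx: 0, 0, 1.71675, 4.85775, 8.441, 10.77375, 9.252, 8.085, 3.808 → Σ = 46.93425
T = 46.93425 / 9.915625 = 4.733363… → 4.73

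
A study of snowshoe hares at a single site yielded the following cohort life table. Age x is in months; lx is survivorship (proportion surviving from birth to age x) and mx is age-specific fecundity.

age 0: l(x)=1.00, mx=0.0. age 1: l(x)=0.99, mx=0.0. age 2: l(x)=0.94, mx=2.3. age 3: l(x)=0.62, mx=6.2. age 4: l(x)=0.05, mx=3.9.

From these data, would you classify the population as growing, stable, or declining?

R0 = Σ lx·mx = 0 + 0 + 2.162 + 3.844 + 0.195 = 6.201
R0 > 1, so the population is growing.

growing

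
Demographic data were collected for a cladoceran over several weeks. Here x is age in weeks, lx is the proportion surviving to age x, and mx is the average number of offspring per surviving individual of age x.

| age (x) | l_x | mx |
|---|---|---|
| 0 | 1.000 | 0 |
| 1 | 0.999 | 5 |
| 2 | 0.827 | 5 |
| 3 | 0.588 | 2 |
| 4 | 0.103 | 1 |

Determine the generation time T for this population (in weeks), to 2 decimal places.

lx·mx: 0, 4.995, 4.135, 1.176, 0.103 → R0 = 10.409
x·lx·mx: 0, 4.995, 8.27, 3.528, 0.412 → Σ = 17.205
T = 17.205 / 10.409 = 1.652897… → 1.65

1.65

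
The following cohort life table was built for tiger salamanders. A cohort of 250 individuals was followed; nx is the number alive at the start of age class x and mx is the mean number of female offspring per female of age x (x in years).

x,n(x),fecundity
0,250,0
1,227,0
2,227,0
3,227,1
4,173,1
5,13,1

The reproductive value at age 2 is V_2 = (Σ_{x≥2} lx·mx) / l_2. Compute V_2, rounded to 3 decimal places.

lx = nx/n0 = nx/250: 1, 0.908, 0.908, 0.908, 0.692, 0.052
lx·mx for x ≥ 2: 0, 0.908, 0.692, 0.052 → sum = 1.652
V_2 = 1.652 / l_2 = 1.652 / 0.908 = 1.819383… → 1.819

1.819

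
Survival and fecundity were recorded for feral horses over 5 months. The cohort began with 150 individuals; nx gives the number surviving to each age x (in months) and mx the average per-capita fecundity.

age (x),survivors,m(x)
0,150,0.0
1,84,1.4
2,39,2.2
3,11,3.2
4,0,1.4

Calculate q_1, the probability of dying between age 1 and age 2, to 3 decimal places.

lx = nx/n0 = nx/150: 1, 0.56, 0.26, 0.07333…, 0
q_1 = (l_1 − l_2) / l_1 = (0.56 − 0.26) / 0.56
     = 0.3 / 0.56 = 0.535714… → 0.536

0.536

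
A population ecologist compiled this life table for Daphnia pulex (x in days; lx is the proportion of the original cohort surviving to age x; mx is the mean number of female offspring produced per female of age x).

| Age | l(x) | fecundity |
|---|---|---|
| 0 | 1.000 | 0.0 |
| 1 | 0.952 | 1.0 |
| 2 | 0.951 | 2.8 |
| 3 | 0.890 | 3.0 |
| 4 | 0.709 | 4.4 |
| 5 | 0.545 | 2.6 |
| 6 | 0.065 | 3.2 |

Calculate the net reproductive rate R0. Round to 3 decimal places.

11.029

lx·mx by age: 0, 0.952, 2.6628, 2.67, 3.1196, 1.417, 0.208
R0 = Σ lx·mx = 11.0294 → 11.029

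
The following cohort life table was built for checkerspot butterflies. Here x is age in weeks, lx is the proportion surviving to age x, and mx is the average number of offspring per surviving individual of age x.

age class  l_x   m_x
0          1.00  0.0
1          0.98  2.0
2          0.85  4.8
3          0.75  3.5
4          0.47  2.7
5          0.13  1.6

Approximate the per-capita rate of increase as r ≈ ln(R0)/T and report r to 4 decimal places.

R0 = Σ lx·mx = 0 + 1.96 + 4.08 + 2.625 + 1.269 + 0.208 = 10.142
Σ x·lx·mx = 24.111; T = 24.111/10.142 = 2.37734…
r ≈ ln(R0)/T = ln(10.142)/2.37734… = 0.974486… → 0.9745

0.9745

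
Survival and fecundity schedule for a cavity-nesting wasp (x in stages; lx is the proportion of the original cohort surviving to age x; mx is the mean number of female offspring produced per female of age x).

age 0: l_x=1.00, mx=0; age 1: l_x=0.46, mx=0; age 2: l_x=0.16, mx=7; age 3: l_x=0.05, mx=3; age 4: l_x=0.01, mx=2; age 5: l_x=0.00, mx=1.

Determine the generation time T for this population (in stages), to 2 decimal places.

2.15

lx·mx: 0, 0, 1.12, 0.15, 0.02, 0 → R0 = 1.29
x·lx·mx: 0, 0, 2.24, 0.45, 0.08, 0 → Σ = 2.77
T = 2.77 / 1.29 = 2.147287… → 2.15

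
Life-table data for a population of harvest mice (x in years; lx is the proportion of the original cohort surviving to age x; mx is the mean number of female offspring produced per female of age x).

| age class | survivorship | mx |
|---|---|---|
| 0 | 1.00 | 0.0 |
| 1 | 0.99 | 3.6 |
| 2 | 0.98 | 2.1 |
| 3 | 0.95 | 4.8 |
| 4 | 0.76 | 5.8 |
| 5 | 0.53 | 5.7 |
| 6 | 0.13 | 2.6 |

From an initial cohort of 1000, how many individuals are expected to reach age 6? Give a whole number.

130

Expected survivors = N0 · l_6 = 1000 × 0.13 = 130 → 130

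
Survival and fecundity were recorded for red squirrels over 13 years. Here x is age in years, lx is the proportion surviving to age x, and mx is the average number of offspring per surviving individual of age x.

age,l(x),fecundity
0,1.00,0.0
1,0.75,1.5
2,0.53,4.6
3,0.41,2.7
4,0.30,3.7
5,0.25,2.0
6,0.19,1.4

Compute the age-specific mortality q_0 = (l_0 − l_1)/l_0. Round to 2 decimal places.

q_0 = (l_0 − l_1) / l_0 = (1 − 0.75) / 1
     = 0.25 / 1 = 0.25 → 0.25

0.25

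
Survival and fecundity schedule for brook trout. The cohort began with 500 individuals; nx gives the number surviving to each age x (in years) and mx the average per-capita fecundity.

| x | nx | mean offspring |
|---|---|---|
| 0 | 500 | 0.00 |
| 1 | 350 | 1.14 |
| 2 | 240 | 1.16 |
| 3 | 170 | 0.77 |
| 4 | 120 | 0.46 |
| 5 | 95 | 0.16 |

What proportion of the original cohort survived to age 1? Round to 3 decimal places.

0.700

l_1 = n_1/n_0 = 350/500 = 0.7 → 0.700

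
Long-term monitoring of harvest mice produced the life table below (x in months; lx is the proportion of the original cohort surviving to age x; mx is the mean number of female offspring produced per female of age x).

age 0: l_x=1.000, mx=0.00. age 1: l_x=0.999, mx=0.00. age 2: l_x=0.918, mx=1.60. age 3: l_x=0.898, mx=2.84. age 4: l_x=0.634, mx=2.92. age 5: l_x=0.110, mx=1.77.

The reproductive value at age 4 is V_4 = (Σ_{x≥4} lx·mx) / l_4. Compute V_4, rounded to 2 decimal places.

3.23

lx·mx for x ≥ 4: 1.85128, 0.1947 → sum = 2.04598
V_4 = 2.04598 / l_4 = 2.04598 / 0.634 = 3.227098… → 3.23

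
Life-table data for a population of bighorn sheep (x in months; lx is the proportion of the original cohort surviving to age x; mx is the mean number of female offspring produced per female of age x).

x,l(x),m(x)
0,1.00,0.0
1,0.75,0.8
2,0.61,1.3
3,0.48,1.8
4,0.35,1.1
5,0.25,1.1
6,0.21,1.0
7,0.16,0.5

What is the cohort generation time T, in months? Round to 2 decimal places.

2.97

lx·mx: 0, 0.6, 0.793, 0.864, 0.385, 0.275, 0.21, 0.08 → R0 = 3.207
x·lx·mx: 0, 0.6, 1.586, 2.592, 1.54, 1.375, 1.26, 0.56 → Σ = 9.513
T = 9.513 / 3.207 = 2.966324… → 2.97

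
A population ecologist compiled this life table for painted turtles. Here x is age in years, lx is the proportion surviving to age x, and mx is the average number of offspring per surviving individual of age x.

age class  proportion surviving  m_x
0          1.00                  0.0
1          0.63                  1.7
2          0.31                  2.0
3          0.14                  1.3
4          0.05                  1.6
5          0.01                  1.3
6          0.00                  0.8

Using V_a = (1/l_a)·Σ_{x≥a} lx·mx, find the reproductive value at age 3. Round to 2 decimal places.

lx·mx for x ≥ 3: 0.182, 0.08, 0.013, 0 → sum = 0.275
V_3 = 0.275 / l_3 = 0.275 / 0.14 = 1.964286… → 1.96

1.96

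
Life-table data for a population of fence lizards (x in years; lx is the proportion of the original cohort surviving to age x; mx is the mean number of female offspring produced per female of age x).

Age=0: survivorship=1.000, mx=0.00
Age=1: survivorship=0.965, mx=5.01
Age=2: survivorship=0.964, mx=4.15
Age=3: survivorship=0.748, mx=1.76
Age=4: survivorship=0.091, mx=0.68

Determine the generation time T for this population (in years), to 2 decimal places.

lx·mx: 0, 4.83465, 4.0006, 1.31648, 0.06188 → R0 = 10.21361
x·lx·mx: 0, 4.83465, 8.0012, 3.94944, 0.24752 → Σ = 17.03281
T = 17.03281 / 10.21361 = 1.667658… → 1.67

1.67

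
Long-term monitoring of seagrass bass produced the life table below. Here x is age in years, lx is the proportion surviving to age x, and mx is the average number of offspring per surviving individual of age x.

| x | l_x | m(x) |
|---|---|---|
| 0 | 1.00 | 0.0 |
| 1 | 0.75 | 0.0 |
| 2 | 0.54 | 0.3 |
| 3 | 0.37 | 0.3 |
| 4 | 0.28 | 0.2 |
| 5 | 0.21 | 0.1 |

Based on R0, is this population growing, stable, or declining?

R0 = Σ lx·mx = 0 + 0 + 0.162 + 0.111 + 0.056 + 0.021 = 0.35
R0 < 1, so the population is declining.

declining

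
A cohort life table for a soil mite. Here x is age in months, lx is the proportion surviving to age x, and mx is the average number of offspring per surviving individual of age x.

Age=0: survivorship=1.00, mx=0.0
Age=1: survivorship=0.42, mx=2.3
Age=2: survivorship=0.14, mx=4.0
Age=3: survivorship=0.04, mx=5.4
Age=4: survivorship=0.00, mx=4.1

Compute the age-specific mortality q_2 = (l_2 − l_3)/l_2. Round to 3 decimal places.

q_2 = (l_2 − l_3) / l_2 = (0.14 − 0.04) / 0.14
     = 0.1 / 0.14 = 0.714286… → 0.714

0.714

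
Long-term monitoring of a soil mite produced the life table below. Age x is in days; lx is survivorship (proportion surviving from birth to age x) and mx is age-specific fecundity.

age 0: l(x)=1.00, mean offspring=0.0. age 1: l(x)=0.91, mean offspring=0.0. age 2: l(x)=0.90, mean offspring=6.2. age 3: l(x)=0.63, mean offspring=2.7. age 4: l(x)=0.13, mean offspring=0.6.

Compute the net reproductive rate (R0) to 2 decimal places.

lx·mx by age: 0, 0, 5.58, 1.701, 0.078
R0 = Σ lx·mx = 7.359 → 7.36

7.36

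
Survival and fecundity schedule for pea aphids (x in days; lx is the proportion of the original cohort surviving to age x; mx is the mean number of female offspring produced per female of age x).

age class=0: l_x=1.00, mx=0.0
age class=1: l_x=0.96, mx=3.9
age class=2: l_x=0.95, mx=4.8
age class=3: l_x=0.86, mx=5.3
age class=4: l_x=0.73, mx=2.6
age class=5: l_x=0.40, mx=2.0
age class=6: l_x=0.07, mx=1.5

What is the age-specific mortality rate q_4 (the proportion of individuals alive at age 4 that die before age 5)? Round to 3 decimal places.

q_4 = (l_4 − l_5) / l_4 = (0.73 − 0.4) / 0.73
     = 0.33 / 0.73 = 0.452055… → 0.452

0.452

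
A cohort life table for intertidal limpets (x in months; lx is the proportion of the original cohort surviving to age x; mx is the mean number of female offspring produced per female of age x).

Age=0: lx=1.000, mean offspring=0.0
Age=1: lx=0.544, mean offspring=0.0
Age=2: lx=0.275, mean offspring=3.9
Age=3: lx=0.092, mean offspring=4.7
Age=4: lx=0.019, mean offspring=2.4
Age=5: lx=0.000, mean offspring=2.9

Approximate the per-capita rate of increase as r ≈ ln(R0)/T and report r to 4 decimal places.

0.1876

R0 = Σ lx·mx = 0 + 0 + 1.0725 + 0.4324 + 0.0456 + 0 = 1.5505
Σ x·lx·mx = 3.6246; T = 3.6246/1.5505 = 2.3377…
r ≈ ln(R0)/T = ln(1.5505)/2.3377… = 0.187611… → 0.1876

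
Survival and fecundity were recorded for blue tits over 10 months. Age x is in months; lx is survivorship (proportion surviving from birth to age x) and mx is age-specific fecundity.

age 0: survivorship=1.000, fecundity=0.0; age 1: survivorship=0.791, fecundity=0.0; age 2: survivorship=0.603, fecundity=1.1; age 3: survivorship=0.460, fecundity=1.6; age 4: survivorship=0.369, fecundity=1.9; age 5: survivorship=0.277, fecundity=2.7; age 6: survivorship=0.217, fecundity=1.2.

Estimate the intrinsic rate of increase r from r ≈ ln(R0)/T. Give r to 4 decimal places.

0.3029

R0 = Σ lx·mx = 0 + 0 + 0.6633 + 0.736 + 0.7011 + 0.7479 + 0.2604 = 3.1087
Σ x·lx·mx = 11.6409; T = 11.6409/3.1087 = 3.74462…
r ≈ ln(R0)/T = ln(3.1087)/3.74462… = 0.302889… → 0.3029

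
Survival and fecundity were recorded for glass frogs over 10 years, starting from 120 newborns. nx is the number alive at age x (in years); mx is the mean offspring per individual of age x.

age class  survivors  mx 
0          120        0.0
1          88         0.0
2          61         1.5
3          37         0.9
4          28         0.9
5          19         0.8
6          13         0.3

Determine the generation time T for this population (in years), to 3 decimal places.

2.857

lx = nx/n0 = nx/120: 1, 0.73333…, 0.50833…, 0.30833…, 0.23333…, 0.15833…, 0.10833…
lx·mx: 0, 0, 0.7625…, 0.2775…, 0.21…, 0.126667…, 0.0325… → R0 = 1.409167…
x·lx·mx: 0, 0, 1.525…, 0.8325…, 0.84…, 0.633333…, 0.195… → Σ = 4.025833…
T = 4.025833… / 1.409167… = 2.856889… → 2.857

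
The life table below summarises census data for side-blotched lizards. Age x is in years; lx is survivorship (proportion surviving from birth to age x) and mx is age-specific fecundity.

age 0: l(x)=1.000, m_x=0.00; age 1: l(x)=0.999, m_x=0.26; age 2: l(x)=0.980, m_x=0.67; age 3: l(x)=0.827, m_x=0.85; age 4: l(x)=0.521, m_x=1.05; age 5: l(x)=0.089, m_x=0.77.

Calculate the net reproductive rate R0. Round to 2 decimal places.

lx·mx by age: 0, 0.25974, 0.6566, 0.70295, 0.54705, 0.06853
R0 = Σ lx·mx = 2.23487 → 2.23

2.23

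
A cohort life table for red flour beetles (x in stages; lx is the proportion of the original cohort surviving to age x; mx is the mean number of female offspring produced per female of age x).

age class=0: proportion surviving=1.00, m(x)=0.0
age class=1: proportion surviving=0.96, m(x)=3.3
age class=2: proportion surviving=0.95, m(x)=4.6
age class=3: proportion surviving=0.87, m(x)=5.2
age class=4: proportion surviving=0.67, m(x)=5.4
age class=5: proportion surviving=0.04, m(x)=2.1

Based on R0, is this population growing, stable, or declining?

R0 = Σ lx·mx = 0 + 3.168 + 4.37 + 4.524 + 3.618 + 0.084 = 15.764
R0 > 1, so the population is growing.

growing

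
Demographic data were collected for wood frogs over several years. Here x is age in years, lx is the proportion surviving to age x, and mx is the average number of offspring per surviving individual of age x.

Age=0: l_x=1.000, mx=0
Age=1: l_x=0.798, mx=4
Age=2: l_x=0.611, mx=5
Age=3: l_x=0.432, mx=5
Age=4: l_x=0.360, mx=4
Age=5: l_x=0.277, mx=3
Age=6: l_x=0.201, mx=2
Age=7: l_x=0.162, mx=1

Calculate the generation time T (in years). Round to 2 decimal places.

2.60

lx·mx: 0, 3.192, 3.055, 2.16, 1.44, 0.831, 0.402, 0.162 → R0 = 11.242
x·lx·mx: 0, 3.192, 6.11, 6.48, 5.76, 4.155, 2.412, 1.134 → Σ = 29.243
T = 29.243 / 11.242 = 2.601228… → 2.60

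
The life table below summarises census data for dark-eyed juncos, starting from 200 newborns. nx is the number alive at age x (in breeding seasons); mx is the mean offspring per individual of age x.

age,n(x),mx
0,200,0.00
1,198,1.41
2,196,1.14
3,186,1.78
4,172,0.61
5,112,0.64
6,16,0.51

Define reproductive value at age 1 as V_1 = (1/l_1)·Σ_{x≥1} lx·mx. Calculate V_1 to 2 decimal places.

lx = nx/n0 = nx/200: 1, 0.99, 0.98, 0.93, 0.86, 0.56, 0.08
lx·mx for x ≥ 1: 1.3959, 1.1172, 1.6554, 0.5246, 0.3584, 0.0408 → sum = 5.0923
V_1 = 5.0923 / l_1 = 5.0923 / 0.99 = 5.143737… → 5.14

5.14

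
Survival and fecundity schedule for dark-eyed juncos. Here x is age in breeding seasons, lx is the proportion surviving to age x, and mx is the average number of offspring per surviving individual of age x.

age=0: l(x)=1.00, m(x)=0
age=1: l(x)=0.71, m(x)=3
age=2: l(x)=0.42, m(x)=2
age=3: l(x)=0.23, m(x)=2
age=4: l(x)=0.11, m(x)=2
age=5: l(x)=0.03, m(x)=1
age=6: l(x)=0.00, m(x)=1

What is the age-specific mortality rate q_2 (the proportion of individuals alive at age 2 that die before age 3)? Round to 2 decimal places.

q_2 = (l_2 − l_3) / l_2 = (0.42 − 0.23) / 0.42
     = 0.19 / 0.42 = 0.452381… → 0.45

0.45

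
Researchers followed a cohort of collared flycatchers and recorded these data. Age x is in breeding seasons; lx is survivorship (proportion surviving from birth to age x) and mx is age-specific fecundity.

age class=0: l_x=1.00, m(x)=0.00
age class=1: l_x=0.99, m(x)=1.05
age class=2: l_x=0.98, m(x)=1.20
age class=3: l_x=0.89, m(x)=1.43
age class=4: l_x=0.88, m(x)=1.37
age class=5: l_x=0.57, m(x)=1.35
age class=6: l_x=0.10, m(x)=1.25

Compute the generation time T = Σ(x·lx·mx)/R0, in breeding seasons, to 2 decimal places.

lx·mx: 0, 1.0395, 1.176, 1.2727, 1.2056, 0.7695, 0.125 → R0 = 5.5883
x·lx·mx: 0, 1.0395, 2.352, 3.8181, 4.8224, 3.8475, 0.75 → Σ = 16.6295
T = 16.6295 / 5.5883 = 2.975771… → 2.98

2.98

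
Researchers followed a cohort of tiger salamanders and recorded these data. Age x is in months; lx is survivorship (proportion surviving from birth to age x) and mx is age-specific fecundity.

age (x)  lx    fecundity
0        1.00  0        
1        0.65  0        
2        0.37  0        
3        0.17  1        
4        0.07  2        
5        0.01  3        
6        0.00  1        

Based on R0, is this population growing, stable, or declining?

R0 = Σ lx·mx = 0 + 0 + 0 + 0.17 + 0.14 + 0.03 + 0 = 0.34
R0 < 1, so the population is declining.

declining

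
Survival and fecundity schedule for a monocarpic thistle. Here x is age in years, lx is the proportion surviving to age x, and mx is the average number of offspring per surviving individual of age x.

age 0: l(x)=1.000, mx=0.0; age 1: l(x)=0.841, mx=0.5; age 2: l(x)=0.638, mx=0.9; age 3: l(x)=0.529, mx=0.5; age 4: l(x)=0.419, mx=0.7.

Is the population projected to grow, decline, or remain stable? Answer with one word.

R0 = Σ lx·mx = 0 + 0.4205 + 0.5742 + 0.2645 + 0.2933 = 1.5525
R0 > 1, so the population is growing.

growing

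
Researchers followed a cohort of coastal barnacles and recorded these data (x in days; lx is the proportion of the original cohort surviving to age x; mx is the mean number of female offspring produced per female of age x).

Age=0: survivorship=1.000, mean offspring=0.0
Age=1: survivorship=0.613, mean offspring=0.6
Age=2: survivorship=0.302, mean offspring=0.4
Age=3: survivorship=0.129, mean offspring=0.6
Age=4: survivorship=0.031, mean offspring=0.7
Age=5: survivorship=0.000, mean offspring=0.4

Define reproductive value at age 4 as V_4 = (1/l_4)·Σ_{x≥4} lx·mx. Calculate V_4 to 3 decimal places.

0.700

lx·mx for x ≥ 4: 0.0217, 0 → sum = 0.0217
V_4 = 0.0217 / l_4 = 0.0217 / 0.031 = 0.7 → 0.700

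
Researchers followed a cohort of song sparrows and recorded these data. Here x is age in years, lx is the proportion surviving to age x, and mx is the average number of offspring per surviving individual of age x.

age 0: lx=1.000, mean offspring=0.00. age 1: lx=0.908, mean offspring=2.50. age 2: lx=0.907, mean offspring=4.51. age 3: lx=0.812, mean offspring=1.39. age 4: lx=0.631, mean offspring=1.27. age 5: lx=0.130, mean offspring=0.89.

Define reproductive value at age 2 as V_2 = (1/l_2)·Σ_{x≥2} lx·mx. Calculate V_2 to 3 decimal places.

lx·mx for x ≥ 2: 4.09057, 1.12868, 0.80137, 0.1157 → sum = 6.13632
V_2 = 6.13632 / l_2 = 6.13632 / 0.907 = 6.765513… → 6.766

6.766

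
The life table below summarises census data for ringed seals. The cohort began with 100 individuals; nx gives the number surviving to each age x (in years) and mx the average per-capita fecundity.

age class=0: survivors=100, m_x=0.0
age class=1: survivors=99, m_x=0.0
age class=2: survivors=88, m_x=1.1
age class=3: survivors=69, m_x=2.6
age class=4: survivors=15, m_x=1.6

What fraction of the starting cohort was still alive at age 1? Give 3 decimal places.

0.990

l_1 = n_1/n_0 = 99/100 = 0.99 → 0.990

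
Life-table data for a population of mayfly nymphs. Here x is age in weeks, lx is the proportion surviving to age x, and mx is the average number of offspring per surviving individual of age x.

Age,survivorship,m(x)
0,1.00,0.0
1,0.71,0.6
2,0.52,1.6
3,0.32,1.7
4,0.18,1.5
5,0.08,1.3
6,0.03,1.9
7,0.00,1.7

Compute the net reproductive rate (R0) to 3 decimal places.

lx·mx by age: 0, 0.426, 0.832, 0.544, 0.27, 0.104, 0.057, 0
R0 = Σ lx·mx = 2.233 → 2.233

2.233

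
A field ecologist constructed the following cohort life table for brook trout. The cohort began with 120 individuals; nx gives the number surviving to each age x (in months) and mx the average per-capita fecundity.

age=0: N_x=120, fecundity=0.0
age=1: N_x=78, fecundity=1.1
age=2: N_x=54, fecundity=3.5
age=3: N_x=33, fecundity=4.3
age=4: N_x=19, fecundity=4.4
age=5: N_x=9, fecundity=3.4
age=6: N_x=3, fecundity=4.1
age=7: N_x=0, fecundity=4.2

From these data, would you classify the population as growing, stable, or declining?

growing

lx = nx/n0 = nx/120: 1, 0.65, 0.45, 0.275, 0.15833…, 0.075, 0.025, 0
R0 = Σ lx·mx = 0 + 0.715 + 1.575 + 1.1825 + 0.696667… + 0.255 + 0.1025 + 0 = 4.526667…
R0 > 1, so the population is growing.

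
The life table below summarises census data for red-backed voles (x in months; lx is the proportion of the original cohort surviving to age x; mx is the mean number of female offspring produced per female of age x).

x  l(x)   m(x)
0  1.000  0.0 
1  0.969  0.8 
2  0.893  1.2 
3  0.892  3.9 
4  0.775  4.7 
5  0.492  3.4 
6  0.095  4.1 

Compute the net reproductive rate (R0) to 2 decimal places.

11.03

lx·mx by age: 0, 0.7752, 1.0716, 3.4788, 3.6425, 1.6728, 0.3895
R0 = Σ lx·mx = 11.0304 → 11.03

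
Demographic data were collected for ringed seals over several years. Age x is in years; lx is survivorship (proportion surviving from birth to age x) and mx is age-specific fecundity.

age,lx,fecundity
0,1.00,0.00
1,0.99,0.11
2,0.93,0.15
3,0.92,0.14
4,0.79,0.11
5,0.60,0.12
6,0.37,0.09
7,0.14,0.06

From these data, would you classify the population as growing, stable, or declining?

R0 = Σ lx·mx = 0 + 0.1089 + 0.1395 + 0.1288 + 0.0869 + 0.072 + 0.0333 + 0.0084 = 0.5778
R0 < 1, so the population is declining.

declining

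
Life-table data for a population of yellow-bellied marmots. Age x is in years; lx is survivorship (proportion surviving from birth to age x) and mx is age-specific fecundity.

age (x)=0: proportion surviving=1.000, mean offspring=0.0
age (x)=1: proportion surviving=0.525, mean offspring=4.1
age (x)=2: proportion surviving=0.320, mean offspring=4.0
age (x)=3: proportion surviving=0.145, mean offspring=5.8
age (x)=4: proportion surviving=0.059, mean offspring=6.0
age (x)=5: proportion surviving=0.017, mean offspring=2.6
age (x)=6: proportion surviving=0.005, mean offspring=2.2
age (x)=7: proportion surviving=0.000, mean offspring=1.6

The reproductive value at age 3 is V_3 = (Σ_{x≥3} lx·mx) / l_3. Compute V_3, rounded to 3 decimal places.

8.622

lx·mx for x ≥ 3: 0.841, 0.354, 0.0442, 0.011, 0 → sum = 1.2502
V_3 = 1.2502 / l_3 = 1.2502 / 0.145 = 8.622069… → 8.622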